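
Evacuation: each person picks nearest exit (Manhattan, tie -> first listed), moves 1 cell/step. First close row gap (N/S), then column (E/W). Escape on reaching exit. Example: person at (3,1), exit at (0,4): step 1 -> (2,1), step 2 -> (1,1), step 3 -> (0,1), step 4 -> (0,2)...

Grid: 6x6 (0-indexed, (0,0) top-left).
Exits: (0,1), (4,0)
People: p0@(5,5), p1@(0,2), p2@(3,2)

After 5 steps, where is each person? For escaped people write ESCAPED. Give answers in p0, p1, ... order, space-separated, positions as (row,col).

Step 1: p0:(5,5)->(4,5) | p1:(0,2)->(0,1)->EXIT | p2:(3,2)->(4,2)
Step 2: p0:(4,5)->(4,4) | p1:escaped | p2:(4,2)->(4,1)
Step 3: p0:(4,4)->(4,3) | p1:escaped | p2:(4,1)->(4,0)->EXIT
Step 4: p0:(4,3)->(4,2) | p1:escaped | p2:escaped
Step 5: p0:(4,2)->(4,1) | p1:escaped | p2:escaped

(4,1) ESCAPED ESCAPED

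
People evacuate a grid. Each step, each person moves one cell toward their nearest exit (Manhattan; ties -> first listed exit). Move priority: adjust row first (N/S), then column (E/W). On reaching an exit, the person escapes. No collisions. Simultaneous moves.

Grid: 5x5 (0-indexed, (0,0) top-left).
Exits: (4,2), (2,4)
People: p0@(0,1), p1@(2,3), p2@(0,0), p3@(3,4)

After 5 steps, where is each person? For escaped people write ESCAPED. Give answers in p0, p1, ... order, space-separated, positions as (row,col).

Step 1: p0:(0,1)->(1,1) | p1:(2,3)->(2,4)->EXIT | p2:(0,0)->(1,0) | p3:(3,4)->(2,4)->EXIT
Step 2: p0:(1,1)->(2,1) | p1:escaped | p2:(1,0)->(2,0) | p3:escaped
Step 3: p0:(2,1)->(3,1) | p1:escaped | p2:(2,0)->(3,0) | p3:escaped
Step 4: p0:(3,1)->(4,1) | p1:escaped | p2:(3,0)->(4,0) | p3:escaped
Step 5: p0:(4,1)->(4,2)->EXIT | p1:escaped | p2:(4,0)->(4,1) | p3:escaped

ESCAPED ESCAPED (4,1) ESCAPED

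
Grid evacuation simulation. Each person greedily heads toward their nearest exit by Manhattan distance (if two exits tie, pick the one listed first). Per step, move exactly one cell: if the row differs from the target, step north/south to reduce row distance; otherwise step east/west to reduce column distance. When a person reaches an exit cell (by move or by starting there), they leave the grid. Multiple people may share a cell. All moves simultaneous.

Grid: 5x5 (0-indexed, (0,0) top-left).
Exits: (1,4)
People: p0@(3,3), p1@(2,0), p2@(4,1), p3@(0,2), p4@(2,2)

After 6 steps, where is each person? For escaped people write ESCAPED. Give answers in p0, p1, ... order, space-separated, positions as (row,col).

Step 1: p0:(3,3)->(2,3) | p1:(2,0)->(1,0) | p2:(4,1)->(3,1) | p3:(0,2)->(1,2) | p4:(2,2)->(1,2)
Step 2: p0:(2,3)->(1,3) | p1:(1,0)->(1,1) | p2:(3,1)->(2,1) | p3:(1,2)->(1,3) | p4:(1,2)->(1,3)
Step 3: p0:(1,3)->(1,4)->EXIT | p1:(1,1)->(1,2) | p2:(2,1)->(1,1) | p3:(1,3)->(1,4)->EXIT | p4:(1,3)->(1,4)->EXIT
Step 4: p0:escaped | p1:(1,2)->(1,3) | p2:(1,1)->(1,2) | p3:escaped | p4:escaped
Step 5: p0:escaped | p1:(1,3)->(1,4)->EXIT | p2:(1,2)->(1,3) | p3:escaped | p4:escaped
Step 6: p0:escaped | p1:escaped | p2:(1,3)->(1,4)->EXIT | p3:escaped | p4:escaped

ESCAPED ESCAPED ESCAPED ESCAPED ESCAPED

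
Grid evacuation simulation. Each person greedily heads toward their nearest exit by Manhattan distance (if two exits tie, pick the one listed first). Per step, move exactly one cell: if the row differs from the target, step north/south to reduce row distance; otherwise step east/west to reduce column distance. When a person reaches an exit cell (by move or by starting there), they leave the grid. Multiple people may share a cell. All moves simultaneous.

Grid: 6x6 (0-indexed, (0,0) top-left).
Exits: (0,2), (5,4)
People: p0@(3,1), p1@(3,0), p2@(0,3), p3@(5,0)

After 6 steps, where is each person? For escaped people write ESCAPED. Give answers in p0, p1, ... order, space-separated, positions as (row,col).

Step 1: p0:(3,1)->(2,1) | p1:(3,0)->(2,0) | p2:(0,3)->(0,2)->EXIT | p3:(5,0)->(5,1)
Step 2: p0:(2,1)->(1,1) | p1:(2,0)->(1,0) | p2:escaped | p3:(5,1)->(5,2)
Step 3: p0:(1,1)->(0,1) | p1:(1,0)->(0,0) | p2:escaped | p3:(5,2)->(5,3)
Step 4: p0:(0,1)->(0,2)->EXIT | p1:(0,0)->(0,1) | p2:escaped | p3:(5,3)->(5,4)->EXIT
Step 5: p0:escaped | p1:(0,1)->(0,2)->EXIT | p2:escaped | p3:escaped

ESCAPED ESCAPED ESCAPED ESCAPED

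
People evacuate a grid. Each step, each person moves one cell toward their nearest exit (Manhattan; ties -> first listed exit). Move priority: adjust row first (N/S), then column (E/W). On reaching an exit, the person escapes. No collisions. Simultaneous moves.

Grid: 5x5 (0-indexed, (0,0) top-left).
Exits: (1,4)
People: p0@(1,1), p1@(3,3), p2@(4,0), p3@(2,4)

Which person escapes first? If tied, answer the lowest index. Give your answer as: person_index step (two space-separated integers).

Answer: 3 1

Derivation:
Step 1: p0:(1,1)->(1,2) | p1:(3,3)->(2,3) | p2:(4,0)->(3,0) | p3:(2,4)->(1,4)->EXIT
Step 2: p0:(1,2)->(1,3) | p1:(2,3)->(1,3) | p2:(3,0)->(2,0) | p3:escaped
Step 3: p0:(1,3)->(1,4)->EXIT | p1:(1,3)->(1,4)->EXIT | p2:(2,0)->(1,0) | p3:escaped
Step 4: p0:escaped | p1:escaped | p2:(1,0)->(1,1) | p3:escaped
Step 5: p0:escaped | p1:escaped | p2:(1,1)->(1,2) | p3:escaped
Step 6: p0:escaped | p1:escaped | p2:(1,2)->(1,3) | p3:escaped
Step 7: p0:escaped | p1:escaped | p2:(1,3)->(1,4)->EXIT | p3:escaped
Exit steps: [3, 3, 7, 1]
First to escape: p3 at step 1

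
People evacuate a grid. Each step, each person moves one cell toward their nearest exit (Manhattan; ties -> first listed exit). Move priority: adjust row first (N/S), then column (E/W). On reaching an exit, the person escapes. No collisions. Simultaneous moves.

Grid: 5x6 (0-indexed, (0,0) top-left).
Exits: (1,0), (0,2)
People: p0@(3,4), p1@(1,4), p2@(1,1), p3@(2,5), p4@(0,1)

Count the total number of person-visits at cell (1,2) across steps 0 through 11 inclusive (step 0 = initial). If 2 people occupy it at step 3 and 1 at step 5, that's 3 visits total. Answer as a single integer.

Step 0: p0@(3,4) p1@(1,4) p2@(1,1) p3@(2,5) p4@(0,1) -> at (1,2): 0 [-], cum=0
Step 1: p0@(2,4) p1@(0,4) p2@ESC p3@(1,5) p4@ESC -> at (1,2): 0 [-], cum=0
Step 2: p0@(1,4) p1@(0,3) p2@ESC p3@(0,5) p4@ESC -> at (1,2): 0 [-], cum=0
Step 3: p0@(0,4) p1@ESC p2@ESC p3@(0,4) p4@ESC -> at (1,2): 0 [-], cum=0
Step 4: p0@(0,3) p1@ESC p2@ESC p3@(0,3) p4@ESC -> at (1,2): 0 [-], cum=0
Step 5: p0@ESC p1@ESC p2@ESC p3@ESC p4@ESC -> at (1,2): 0 [-], cum=0
Total visits = 0

Answer: 0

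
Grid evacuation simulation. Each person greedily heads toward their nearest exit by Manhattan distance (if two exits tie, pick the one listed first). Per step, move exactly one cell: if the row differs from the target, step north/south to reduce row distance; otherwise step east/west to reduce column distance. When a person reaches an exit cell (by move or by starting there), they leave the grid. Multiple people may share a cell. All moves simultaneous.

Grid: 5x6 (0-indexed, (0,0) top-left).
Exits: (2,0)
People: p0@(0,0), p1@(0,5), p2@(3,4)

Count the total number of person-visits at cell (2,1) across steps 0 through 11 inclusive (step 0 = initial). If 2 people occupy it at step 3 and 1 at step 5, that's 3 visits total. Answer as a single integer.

Step 0: p0@(0,0) p1@(0,5) p2@(3,4) -> at (2,1): 0 [-], cum=0
Step 1: p0@(1,0) p1@(1,5) p2@(2,4) -> at (2,1): 0 [-], cum=0
Step 2: p0@ESC p1@(2,5) p2@(2,3) -> at (2,1): 0 [-], cum=0
Step 3: p0@ESC p1@(2,4) p2@(2,2) -> at (2,1): 0 [-], cum=0
Step 4: p0@ESC p1@(2,3) p2@(2,1) -> at (2,1): 1 [p2], cum=1
Step 5: p0@ESC p1@(2,2) p2@ESC -> at (2,1): 0 [-], cum=1
Step 6: p0@ESC p1@(2,1) p2@ESC -> at (2,1): 1 [p1], cum=2
Step 7: p0@ESC p1@ESC p2@ESC -> at (2,1): 0 [-], cum=2
Total visits = 2

Answer: 2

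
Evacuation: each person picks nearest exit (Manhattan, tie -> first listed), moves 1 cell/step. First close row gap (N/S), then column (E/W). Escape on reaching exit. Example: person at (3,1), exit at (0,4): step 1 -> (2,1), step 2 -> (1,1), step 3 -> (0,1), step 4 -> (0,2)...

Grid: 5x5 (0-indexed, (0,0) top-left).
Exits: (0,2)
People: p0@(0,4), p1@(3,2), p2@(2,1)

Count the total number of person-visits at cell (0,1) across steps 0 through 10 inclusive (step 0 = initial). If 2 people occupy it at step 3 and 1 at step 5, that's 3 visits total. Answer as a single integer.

Answer: 1

Derivation:
Step 0: p0@(0,4) p1@(3,2) p2@(2,1) -> at (0,1): 0 [-], cum=0
Step 1: p0@(0,3) p1@(2,2) p2@(1,1) -> at (0,1): 0 [-], cum=0
Step 2: p0@ESC p1@(1,2) p2@(0,1) -> at (0,1): 1 [p2], cum=1
Step 3: p0@ESC p1@ESC p2@ESC -> at (0,1): 0 [-], cum=1
Total visits = 1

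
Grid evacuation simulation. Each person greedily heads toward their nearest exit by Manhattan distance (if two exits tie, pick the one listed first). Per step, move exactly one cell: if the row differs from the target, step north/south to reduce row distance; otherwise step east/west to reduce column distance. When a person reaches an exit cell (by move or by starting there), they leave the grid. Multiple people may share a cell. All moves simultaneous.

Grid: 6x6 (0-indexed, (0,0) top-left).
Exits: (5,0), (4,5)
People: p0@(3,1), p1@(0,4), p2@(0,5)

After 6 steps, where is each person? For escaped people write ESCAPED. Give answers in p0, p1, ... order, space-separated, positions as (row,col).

Step 1: p0:(3,1)->(4,1) | p1:(0,4)->(1,4) | p2:(0,5)->(1,5)
Step 2: p0:(4,1)->(5,1) | p1:(1,4)->(2,4) | p2:(1,5)->(2,5)
Step 3: p0:(5,1)->(5,0)->EXIT | p1:(2,4)->(3,4) | p2:(2,5)->(3,5)
Step 4: p0:escaped | p1:(3,4)->(4,4) | p2:(3,5)->(4,5)->EXIT
Step 5: p0:escaped | p1:(4,4)->(4,5)->EXIT | p2:escaped

ESCAPED ESCAPED ESCAPED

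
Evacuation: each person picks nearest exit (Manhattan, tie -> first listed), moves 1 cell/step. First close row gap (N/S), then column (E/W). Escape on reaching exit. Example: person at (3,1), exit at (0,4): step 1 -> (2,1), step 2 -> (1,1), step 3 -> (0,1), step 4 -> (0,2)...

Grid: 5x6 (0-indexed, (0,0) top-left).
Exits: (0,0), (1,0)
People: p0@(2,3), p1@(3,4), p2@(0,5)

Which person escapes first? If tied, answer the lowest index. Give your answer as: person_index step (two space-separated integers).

Answer: 0 4

Derivation:
Step 1: p0:(2,3)->(1,3) | p1:(3,4)->(2,4) | p2:(0,5)->(0,4)
Step 2: p0:(1,3)->(1,2) | p1:(2,4)->(1,4) | p2:(0,4)->(0,3)
Step 3: p0:(1,2)->(1,1) | p1:(1,4)->(1,3) | p2:(0,3)->(0,2)
Step 4: p0:(1,1)->(1,0)->EXIT | p1:(1,3)->(1,2) | p2:(0,2)->(0,1)
Step 5: p0:escaped | p1:(1,2)->(1,1) | p2:(0,1)->(0,0)->EXIT
Step 6: p0:escaped | p1:(1,1)->(1,0)->EXIT | p2:escaped
Exit steps: [4, 6, 5]
First to escape: p0 at step 4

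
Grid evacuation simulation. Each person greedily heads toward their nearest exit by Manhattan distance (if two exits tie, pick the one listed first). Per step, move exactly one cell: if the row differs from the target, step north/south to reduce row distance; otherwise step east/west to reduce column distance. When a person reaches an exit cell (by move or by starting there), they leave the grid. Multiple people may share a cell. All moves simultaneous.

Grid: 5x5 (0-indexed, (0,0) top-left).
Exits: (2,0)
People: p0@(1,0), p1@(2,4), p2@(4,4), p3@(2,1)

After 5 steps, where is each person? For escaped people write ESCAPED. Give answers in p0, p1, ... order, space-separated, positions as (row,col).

Step 1: p0:(1,0)->(2,0)->EXIT | p1:(2,4)->(2,3) | p2:(4,4)->(3,4) | p3:(2,1)->(2,0)->EXIT
Step 2: p0:escaped | p1:(2,3)->(2,2) | p2:(3,4)->(2,4) | p3:escaped
Step 3: p0:escaped | p1:(2,2)->(2,1) | p2:(2,4)->(2,3) | p3:escaped
Step 4: p0:escaped | p1:(2,1)->(2,0)->EXIT | p2:(2,3)->(2,2) | p3:escaped
Step 5: p0:escaped | p1:escaped | p2:(2,2)->(2,1) | p3:escaped

ESCAPED ESCAPED (2,1) ESCAPED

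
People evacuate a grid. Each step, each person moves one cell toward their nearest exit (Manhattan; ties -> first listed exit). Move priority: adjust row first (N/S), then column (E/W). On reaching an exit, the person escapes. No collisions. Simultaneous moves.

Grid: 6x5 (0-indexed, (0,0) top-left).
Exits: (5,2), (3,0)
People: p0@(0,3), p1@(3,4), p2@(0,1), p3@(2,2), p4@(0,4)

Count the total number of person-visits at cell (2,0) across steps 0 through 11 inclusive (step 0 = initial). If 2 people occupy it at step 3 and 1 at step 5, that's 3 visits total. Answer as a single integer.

Answer: 0

Derivation:
Step 0: p0@(0,3) p1@(3,4) p2@(0,1) p3@(2,2) p4@(0,4) -> at (2,0): 0 [-], cum=0
Step 1: p0@(1,3) p1@(4,4) p2@(1,1) p3@(3,2) p4@(1,4) -> at (2,0): 0 [-], cum=0
Step 2: p0@(2,3) p1@(5,4) p2@(2,1) p3@(4,2) p4@(2,4) -> at (2,0): 0 [-], cum=0
Step 3: p0@(3,3) p1@(5,3) p2@(3,1) p3@ESC p4@(3,4) -> at (2,0): 0 [-], cum=0
Step 4: p0@(4,3) p1@ESC p2@ESC p3@ESC p4@(4,4) -> at (2,0): 0 [-], cum=0
Step 5: p0@(5,3) p1@ESC p2@ESC p3@ESC p4@(5,4) -> at (2,0): 0 [-], cum=0
Step 6: p0@ESC p1@ESC p2@ESC p3@ESC p4@(5,3) -> at (2,0): 0 [-], cum=0
Step 7: p0@ESC p1@ESC p2@ESC p3@ESC p4@ESC -> at (2,0): 0 [-], cum=0
Total visits = 0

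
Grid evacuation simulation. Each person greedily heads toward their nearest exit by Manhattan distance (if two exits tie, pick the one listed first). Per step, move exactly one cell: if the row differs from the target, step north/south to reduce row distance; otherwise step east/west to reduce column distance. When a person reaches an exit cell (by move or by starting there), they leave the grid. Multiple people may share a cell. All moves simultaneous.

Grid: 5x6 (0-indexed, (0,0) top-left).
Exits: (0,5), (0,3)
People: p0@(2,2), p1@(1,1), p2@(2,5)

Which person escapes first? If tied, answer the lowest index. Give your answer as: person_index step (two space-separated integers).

Step 1: p0:(2,2)->(1,2) | p1:(1,1)->(0,1) | p2:(2,5)->(1,5)
Step 2: p0:(1,2)->(0,2) | p1:(0,1)->(0,2) | p2:(1,5)->(0,5)->EXIT
Step 3: p0:(0,2)->(0,3)->EXIT | p1:(0,2)->(0,3)->EXIT | p2:escaped
Exit steps: [3, 3, 2]
First to escape: p2 at step 2

Answer: 2 2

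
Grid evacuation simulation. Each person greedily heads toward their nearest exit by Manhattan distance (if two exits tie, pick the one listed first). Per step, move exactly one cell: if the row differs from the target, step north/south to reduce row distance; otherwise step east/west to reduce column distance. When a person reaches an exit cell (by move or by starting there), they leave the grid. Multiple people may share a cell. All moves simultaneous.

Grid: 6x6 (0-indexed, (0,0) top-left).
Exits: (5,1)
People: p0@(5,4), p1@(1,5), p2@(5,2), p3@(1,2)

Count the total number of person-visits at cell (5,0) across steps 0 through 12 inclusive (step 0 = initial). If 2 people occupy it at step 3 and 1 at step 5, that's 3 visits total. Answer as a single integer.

Step 0: p0@(5,4) p1@(1,5) p2@(5,2) p3@(1,2) -> at (5,0): 0 [-], cum=0
Step 1: p0@(5,3) p1@(2,5) p2@ESC p3@(2,2) -> at (5,0): 0 [-], cum=0
Step 2: p0@(5,2) p1@(3,5) p2@ESC p3@(3,2) -> at (5,0): 0 [-], cum=0
Step 3: p0@ESC p1@(4,5) p2@ESC p3@(4,2) -> at (5,0): 0 [-], cum=0
Step 4: p0@ESC p1@(5,5) p2@ESC p3@(5,2) -> at (5,0): 0 [-], cum=0
Step 5: p0@ESC p1@(5,4) p2@ESC p3@ESC -> at (5,0): 0 [-], cum=0
Step 6: p0@ESC p1@(5,3) p2@ESC p3@ESC -> at (5,0): 0 [-], cum=0
Step 7: p0@ESC p1@(5,2) p2@ESC p3@ESC -> at (5,0): 0 [-], cum=0
Step 8: p0@ESC p1@ESC p2@ESC p3@ESC -> at (5,0): 0 [-], cum=0
Total visits = 0

Answer: 0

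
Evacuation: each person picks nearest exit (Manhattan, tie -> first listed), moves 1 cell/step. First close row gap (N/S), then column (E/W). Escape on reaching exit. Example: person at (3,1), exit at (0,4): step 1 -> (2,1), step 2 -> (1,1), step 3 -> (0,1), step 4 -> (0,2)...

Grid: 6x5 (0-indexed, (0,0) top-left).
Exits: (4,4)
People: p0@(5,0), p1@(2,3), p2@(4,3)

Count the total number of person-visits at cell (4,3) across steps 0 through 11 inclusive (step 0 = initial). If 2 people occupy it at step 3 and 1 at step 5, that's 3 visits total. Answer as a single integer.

Step 0: p0@(5,0) p1@(2,3) p2@(4,3) -> at (4,3): 1 [p2], cum=1
Step 1: p0@(4,0) p1@(3,3) p2@ESC -> at (4,3): 0 [-], cum=1
Step 2: p0@(4,1) p1@(4,3) p2@ESC -> at (4,3): 1 [p1], cum=2
Step 3: p0@(4,2) p1@ESC p2@ESC -> at (4,3): 0 [-], cum=2
Step 4: p0@(4,3) p1@ESC p2@ESC -> at (4,3): 1 [p0], cum=3
Step 5: p0@ESC p1@ESC p2@ESC -> at (4,3): 0 [-], cum=3
Total visits = 3

Answer: 3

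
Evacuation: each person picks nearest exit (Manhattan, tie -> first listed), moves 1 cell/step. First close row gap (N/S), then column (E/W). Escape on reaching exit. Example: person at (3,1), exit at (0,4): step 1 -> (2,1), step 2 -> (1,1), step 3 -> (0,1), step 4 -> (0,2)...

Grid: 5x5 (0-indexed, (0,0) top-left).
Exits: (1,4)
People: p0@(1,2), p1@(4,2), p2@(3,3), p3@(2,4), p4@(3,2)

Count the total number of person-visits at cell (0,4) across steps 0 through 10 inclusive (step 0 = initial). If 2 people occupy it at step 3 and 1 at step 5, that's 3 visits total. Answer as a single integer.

Step 0: p0@(1,2) p1@(4,2) p2@(3,3) p3@(2,4) p4@(3,2) -> at (0,4): 0 [-], cum=0
Step 1: p0@(1,3) p1@(3,2) p2@(2,3) p3@ESC p4@(2,2) -> at (0,4): 0 [-], cum=0
Step 2: p0@ESC p1@(2,2) p2@(1,3) p3@ESC p4@(1,2) -> at (0,4): 0 [-], cum=0
Step 3: p0@ESC p1@(1,2) p2@ESC p3@ESC p4@(1,3) -> at (0,4): 0 [-], cum=0
Step 4: p0@ESC p1@(1,3) p2@ESC p3@ESC p4@ESC -> at (0,4): 0 [-], cum=0
Step 5: p0@ESC p1@ESC p2@ESC p3@ESC p4@ESC -> at (0,4): 0 [-], cum=0
Total visits = 0

Answer: 0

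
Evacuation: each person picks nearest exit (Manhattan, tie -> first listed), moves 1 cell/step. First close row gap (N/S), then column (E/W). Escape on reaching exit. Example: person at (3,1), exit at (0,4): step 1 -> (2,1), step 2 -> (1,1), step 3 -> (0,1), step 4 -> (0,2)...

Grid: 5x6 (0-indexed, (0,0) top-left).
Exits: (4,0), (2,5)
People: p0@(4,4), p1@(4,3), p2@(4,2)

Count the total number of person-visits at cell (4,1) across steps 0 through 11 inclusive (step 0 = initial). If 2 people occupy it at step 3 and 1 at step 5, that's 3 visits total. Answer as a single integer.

Step 0: p0@(4,4) p1@(4,3) p2@(4,2) -> at (4,1): 0 [-], cum=0
Step 1: p0@(3,4) p1@(4,2) p2@(4,1) -> at (4,1): 1 [p2], cum=1
Step 2: p0@(2,4) p1@(4,1) p2@ESC -> at (4,1): 1 [p1], cum=2
Step 3: p0@ESC p1@ESC p2@ESC -> at (4,1): 0 [-], cum=2
Total visits = 2

Answer: 2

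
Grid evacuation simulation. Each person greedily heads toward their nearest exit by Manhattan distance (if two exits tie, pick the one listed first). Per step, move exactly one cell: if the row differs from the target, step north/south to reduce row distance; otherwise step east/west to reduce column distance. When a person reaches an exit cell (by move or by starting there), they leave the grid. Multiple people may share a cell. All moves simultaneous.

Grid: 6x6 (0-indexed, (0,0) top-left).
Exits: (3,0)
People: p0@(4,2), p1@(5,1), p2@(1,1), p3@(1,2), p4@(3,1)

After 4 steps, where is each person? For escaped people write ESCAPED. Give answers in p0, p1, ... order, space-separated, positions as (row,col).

Step 1: p0:(4,2)->(3,2) | p1:(5,1)->(4,1) | p2:(1,1)->(2,1) | p3:(1,2)->(2,2) | p4:(3,1)->(3,0)->EXIT
Step 2: p0:(3,2)->(3,1) | p1:(4,1)->(3,1) | p2:(2,1)->(3,1) | p3:(2,2)->(3,2) | p4:escaped
Step 3: p0:(3,1)->(3,0)->EXIT | p1:(3,1)->(3,0)->EXIT | p2:(3,1)->(3,0)->EXIT | p3:(3,2)->(3,1) | p4:escaped
Step 4: p0:escaped | p1:escaped | p2:escaped | p3:(3,1)->(3,0)->EXIT | p4:escaped

ESCAPED ESCAPED ESCAPED ESCAPED ESCAPED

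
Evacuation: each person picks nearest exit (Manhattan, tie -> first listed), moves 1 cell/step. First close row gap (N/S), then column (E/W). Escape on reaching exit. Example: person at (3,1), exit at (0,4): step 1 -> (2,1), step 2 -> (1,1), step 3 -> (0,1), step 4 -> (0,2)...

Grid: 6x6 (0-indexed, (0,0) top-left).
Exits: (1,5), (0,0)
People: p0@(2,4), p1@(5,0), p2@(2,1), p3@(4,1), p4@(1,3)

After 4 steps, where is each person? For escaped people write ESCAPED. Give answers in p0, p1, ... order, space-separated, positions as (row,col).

Step 1: p0:(2,4)->(1,4) | p1:(5,0)->(4,0) | p2:(2,1)->(1,1) | p3:(4,1)->(3,1) | p4:(1,3)->(1,4)
Step 2: p0:(1,4)->(1,5)->EXIT | p1:(4,0)->(3,0) | p2:(1,1)->(0,1) | p3:(3,1)->(2,1) | p4:(1,4)->(1,5)->EXIT
Step 3: p0:escaped | p1:(3,0)->(2,0) | p2:(0,1)->(0,0)->EXIT | p3:(2,1)->(1,1) | p4:escaped
Step 4: p0:escaped | p1:(2,0)->(1,0) | p2:escaped | p3:(1,1)->(0,1) | p4:escaped

ESCAPED (1,0) ESCAPED (0,1) ESCAPED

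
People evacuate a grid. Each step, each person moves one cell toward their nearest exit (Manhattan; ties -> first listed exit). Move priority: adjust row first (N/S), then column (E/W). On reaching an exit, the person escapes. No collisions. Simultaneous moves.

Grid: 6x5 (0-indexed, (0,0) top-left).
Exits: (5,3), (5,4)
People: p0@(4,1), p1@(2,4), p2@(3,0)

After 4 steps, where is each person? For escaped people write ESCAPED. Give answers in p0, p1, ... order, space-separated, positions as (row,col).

Step 1: p0:(4,1)->(5,1) | p1:(2,4)->(3,4) | p2:(3,0)->(4,0)
Step 2: p0:(5,1)->(5,2) | p1:(3,4)->(4,4) | p2:(4,0)->(5,0)
Step 3: p0:(5,2)->(5,3)->EXIT | p1:(4,4)->(5,4)->EXIT | p2:(5,0)->(5,1)
Step 4: p0:escaped | p1:escaped | p2:(5,1)->(5,2)

ESCAPED ESCAPED (5,2)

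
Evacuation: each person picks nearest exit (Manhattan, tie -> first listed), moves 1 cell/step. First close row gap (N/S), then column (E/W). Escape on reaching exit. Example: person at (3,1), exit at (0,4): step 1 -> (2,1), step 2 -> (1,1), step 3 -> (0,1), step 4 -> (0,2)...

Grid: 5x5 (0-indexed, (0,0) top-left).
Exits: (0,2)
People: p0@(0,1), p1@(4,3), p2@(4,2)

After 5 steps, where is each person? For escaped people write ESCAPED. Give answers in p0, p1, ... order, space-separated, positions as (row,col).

Step 1: p0:(0,1)->(0,2)->EXIT | p1:(4,3)->(3,3) | p2:(4,2)->(3,2)
Step 2: p0:escaped | p1:(3,3)->(2,3) | p2:(3,2)->(2,2)
Step 3: p0:escaped | p1:(2,3)->(1,3) | p2:(2,2)->(1,2)
Step 4: p0:escaped | p1:(1,3)->(0,3) | p2:(1,2)->(0,2)->EXIT
Step 5: p0:escaped | p1:(0,3)->(0,2)->EXIT | p2:escaped

ESCAPED ESCAPED ESCAPED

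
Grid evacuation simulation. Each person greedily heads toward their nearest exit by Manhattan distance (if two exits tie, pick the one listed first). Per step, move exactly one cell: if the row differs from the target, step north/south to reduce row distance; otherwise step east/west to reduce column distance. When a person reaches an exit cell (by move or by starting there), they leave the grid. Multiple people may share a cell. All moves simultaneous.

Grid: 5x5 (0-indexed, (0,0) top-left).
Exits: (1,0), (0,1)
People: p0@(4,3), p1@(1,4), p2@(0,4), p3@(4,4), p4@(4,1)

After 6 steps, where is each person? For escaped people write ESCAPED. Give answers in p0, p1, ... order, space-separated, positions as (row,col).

Step 1: p0:(4,3)->(3,3) | p1:(1,4)->(1,3) | p2:(0,4)->(0,3) | p3:(4,4)->(3,4) | p4:(4,1)->(3,1)
Step 2: p0:(3,3)->(2,3) | p1:(1,3)->(1,2) | p2:(0,3)->(0,2) | p3:(3,4)->(2,4) | p4:(3,1)->(2,1)
Step 3: p0:(2,3)->(1,3) | p1:(1,2)->(1,1) | p2:(0,2)->(0,1)->EXIT | p3:(2,4)->(1,4) | p4:(2,1)->(1,1)
Step 4: p0:(1,3)->(1,2) | p1:(1,1)->(1,0)->EXIT | p2:escaped | p3:(1,4)->(1,3) | p4:(1,1)->(1,0)->EXIT
Step 5: p0:(1,2)->(1,1) | p1:escaped | p2:escaped | p3:(1,3)->(1,2) | p4:escaped
Step 6: p0:(1,1)->(1,0)->EXIT | p1:escaped | p2:escaped | p3:(1,2)->(1,1) | p4:escaped

ESCAPED ESCAPED ESCAPED (1,1) ESCAPED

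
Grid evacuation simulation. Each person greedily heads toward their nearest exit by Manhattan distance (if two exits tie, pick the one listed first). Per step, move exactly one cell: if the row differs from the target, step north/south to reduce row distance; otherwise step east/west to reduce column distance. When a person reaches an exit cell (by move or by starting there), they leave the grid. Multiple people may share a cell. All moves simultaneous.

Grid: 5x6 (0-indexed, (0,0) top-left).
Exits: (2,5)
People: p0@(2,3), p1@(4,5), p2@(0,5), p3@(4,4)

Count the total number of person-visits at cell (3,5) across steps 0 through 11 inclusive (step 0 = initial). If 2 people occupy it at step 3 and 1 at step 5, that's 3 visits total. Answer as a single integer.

Answer: 1

Derivation:
Step 0: p0@(2,3) p1@(4,5) p2@(0,5) p3@(4,4) -> at (3,5): 0 [-], cum=0
Step 1: p0@(2,4) p1@(3,5) p2@(1,5) p3@(3,4) -> at (3,5): 1 [p1], cum=1
Step 2: p0@ESC p1@ESC p2@ESC p3@(2,4) -> at (3,5): 0 [-], cum=1
Step 3: p0@ESC p1@ESC p2@ESC p3@ESC -> at (3,5): 0 [-], cum=1
Total visits = 1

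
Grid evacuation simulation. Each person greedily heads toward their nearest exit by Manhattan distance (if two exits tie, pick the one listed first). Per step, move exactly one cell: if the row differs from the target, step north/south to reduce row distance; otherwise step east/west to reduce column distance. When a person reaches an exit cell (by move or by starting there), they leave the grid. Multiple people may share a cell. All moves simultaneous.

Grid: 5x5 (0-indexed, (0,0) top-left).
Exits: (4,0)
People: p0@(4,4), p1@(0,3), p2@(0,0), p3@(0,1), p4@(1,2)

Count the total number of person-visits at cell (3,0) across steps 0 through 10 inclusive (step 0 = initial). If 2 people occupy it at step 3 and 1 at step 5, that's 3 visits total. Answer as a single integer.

Answer: 1

Derivation:
Step 0: p0@(4,4) p1@(0,3) p2@(0,0) p3@(0,1) p4@(1,2) -> at (3,0): 0 [-], cum=0
Step 1: p0@(4,3) p1@(1,3) p2@(1,0) p3@(1,1) p4@(2,2) -> at (3,0): 0 [-], cum=0
Step 2: p0@(4,2) p1@(2,3) p2@(2,0) p3@(2,1) p4@(3,2) -> at (3,0): 0 [-], cum=0
Step 3: p0@(4,1) p1@(3,3) p2@(3,0) p3@(3,1) p4@(4,2) -> at (3,0): 1 [p2], cum=1
Step 4: p0@ESC p1@(4,3) p2@ESC p3@(4,1) p4@(4,1) -> at (3,0): 0 [-], cum=1
Step 5: p0@ESC p1@(4,2) p2@ESC p3@ESC p4@ESC -> at (3,0): 0 [-], cum=1
Step 6: p0@ESC p1@(4,1) p2@ESC p3@ESC p4@ESC -> at (3,0): 0 [-], cum=1
Step 7: p0@ESC p1@ESC p2@ESC p3@ESC p4@ESC -> at (3,0): 0 [-], cum=1
Total visits = 1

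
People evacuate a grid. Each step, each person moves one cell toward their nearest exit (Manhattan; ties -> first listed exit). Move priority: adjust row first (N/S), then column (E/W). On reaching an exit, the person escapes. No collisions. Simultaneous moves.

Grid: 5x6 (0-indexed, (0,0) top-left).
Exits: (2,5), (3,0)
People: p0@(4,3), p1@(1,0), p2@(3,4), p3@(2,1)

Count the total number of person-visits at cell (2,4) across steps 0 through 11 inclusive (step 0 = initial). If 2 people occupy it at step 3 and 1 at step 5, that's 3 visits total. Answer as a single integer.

Step 0: p0@(4,3) p1@(1,0) p2@(3,4) p3@(2,1) -> at (2,4): 0 [-], cum=0
Step 1: p0@(3,3) p1@(2,0) p2@(2,4) p3@(3,1) -> at (2,4): 1 [p2], cum=1
Step 2: p0@(2,3) p1@ESC p2@ESC p3@ESC -> at (2,4): 0 [-], cum=1
Step 3: p0@(2,4) p1@ESC p2@ESC p3@ESC -> at (2,4): 1 [p0], cum=2
Step 4: p0@ESC p1@ESC p2@ESC p3@ESC -> at (2,4): 0 [-], cum=2
Total visits = 2

Answer: 2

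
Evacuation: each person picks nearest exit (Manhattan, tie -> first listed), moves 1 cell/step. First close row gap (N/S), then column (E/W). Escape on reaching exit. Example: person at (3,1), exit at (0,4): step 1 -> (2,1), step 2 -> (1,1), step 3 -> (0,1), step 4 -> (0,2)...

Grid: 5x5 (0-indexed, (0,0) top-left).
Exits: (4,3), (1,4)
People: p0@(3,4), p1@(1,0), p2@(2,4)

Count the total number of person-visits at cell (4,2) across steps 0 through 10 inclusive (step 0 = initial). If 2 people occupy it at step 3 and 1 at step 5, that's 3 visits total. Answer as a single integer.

Answer: 0

Derivation:
Step 0: p0@(3,4) p1@(1,0) p2@(2,4) -> at (4,2): 0 [-], cum=0
Step 1: p0@(4,4) p1@(1,1) p2@ESC -> at (4,2): 0 [-], cum=0
Step 2: p0@ESC p1@(1,2) p2@ESC -> at (4,2): 0 [-], cum=0
Step 3: p0@ESC p1@(1,3) p2@ESC -> at (4,2): 0 [-], cum=0
Step 4: p0@ESC p1@ESC p2@ESC -> at (4,2): 0 [-], cum=0
Total visits = 0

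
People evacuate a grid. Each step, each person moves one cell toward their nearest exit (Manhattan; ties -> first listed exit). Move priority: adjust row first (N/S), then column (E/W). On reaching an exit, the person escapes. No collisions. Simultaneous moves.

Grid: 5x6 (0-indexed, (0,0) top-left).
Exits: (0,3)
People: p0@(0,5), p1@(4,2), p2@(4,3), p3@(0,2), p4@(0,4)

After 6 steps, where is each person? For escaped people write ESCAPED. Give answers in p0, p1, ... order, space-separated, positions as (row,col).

Step 1: p0:(0,5)->(0,4) | p1:(4,2)->(3,2) | p2:(4,3)->(3,3) | p3:(0,2)->(0,3)->EXIT | p4:(0,4)->(0,3)->EXIT
Step 2: p0:(0,4)->(0,3)->EXIT | p1:(3,2)->(2,2) | p2:(3,3)->(2,3) | p3:escaped | p4:escaped
Step 3: p0:escaped | p1:(2,2)->(1,2) | p2:(2,3)->(1,3) | p3:escaped | p4:escaped
Step 4: p0:escaped | p1:(1,2)->(0,2) | p2:(1,3)->(0,3)->EXIT | p3:escaped | p4:escaped
Step 5: p0:escaped | p1:(0,2)->(0,3)->EXIT | p2:escaped | p3:escaped | p4:escaped

ESCAPED ESCAPED ESCAPED ESCAPED ESCAPED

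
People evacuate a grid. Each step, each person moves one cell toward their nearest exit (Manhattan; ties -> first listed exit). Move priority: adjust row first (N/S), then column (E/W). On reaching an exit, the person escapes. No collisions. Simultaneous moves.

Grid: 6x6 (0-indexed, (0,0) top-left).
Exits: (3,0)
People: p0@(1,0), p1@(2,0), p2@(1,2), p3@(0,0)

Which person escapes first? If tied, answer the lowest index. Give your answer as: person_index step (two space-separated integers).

Answer: 1 1

Derivation:
Step 1: p0:(1,0)->(2,0) | p1:(2,0)->(3,0)->EXIT | p2:(1,2)->(2,2) | p3:(0,0)->(1,0)
Step 2: p0:(2,0)->(3,0)->EXIT | p1:escaped | p2:(2,2)->(3,2) | p3:(1,0)->(2,0)
Step 3: p0:escaped | p1:escaped | p2:(3,2)->(3,1) | p3:(2,0)->(3,0)->EXIT
Step 4: p0:escaped | p1:escaped | p2:(3,1)->(3,0)->EXIT | p3:escaped
Exit steps: [2, 1, 4, 3]
First to escape: p1 at step 1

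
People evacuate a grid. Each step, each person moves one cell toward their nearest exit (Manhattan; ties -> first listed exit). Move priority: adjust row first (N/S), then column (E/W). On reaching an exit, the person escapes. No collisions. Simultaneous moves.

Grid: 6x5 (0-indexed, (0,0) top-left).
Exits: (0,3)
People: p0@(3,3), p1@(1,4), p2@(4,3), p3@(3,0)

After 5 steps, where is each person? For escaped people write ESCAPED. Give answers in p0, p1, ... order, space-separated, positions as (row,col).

Step 1: p0:(3,3)->(2,3) | p1:(1,4)->(0,4) | p2:(4,3)->(3,3) | p3:(3,0)->(2,0)
Step 2: p0:(2,3)->(1,3) | p1:(0,4)->(0,3)->EXIT | p2:(3,3)->(2,3) | p3:(2,0)->(1,0)
Step 3: p0:(1,3)->(0,3)->EXIT | p1:escaped | p2:(2,3)->(1,3) | p3:(1,0)->(0,0)
Step 4: p0:escaped | p1:escaped | p2:(1,3)->(0,3)->EXIT | p3:(0,0)->(0,1)
Step 5: p0:escaped | p1:escaped | p2:escaped | p3:(0,1)->(0,2)

ESCAPED ESCAPED ESCAPED (0,2)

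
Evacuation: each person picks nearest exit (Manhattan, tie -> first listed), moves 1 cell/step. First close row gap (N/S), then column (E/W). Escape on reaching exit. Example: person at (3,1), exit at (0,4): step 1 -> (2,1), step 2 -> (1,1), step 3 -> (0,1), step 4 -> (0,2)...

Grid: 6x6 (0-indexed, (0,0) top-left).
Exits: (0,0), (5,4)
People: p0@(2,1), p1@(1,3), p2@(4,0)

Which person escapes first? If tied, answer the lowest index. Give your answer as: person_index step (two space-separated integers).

Answer: 0 3

Derivation:
Step 1: p0:(2,1)->(1,1) | p1:(1,3)->(0,3) | p2:(4,0)->(3,0)
Step 2: p0:(1,1)->(0,1) | p1:(0,3)->(0,2) | p2:(3,0)->(2,0)
Step 3: p0:(0,1)->(0,0)->EXIT | p1:(0,2)->(0,1) | p2:(2,0)->(1,0)
Step 4: p0:escaped | p1:(0,1)->(0,0)->EXIT | p2:(1,0)->(0,0)->EXIT
Exit steps: [3, 4, 4]
First to escape: p0 at step 3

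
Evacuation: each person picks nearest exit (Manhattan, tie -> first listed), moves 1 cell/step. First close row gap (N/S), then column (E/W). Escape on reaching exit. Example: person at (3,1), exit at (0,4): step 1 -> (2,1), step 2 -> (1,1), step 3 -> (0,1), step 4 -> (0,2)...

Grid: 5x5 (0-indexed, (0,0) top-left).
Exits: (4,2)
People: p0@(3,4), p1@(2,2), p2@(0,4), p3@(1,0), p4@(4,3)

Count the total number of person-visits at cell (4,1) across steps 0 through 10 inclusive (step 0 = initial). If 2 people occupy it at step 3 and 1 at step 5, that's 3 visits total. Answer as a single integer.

Answer: 1

Derivation:
Step 0: p0@(3,4) p1@(2,2) p2@(0,4) p3@(1,0) p4@(4,3) -> at (4,1): 0 [-], cum=0
Step 1: p0@(4,4) p1@(3,2) p2@(1,4) p3@(2,0) p4@ESC -> at (4,1): 0 [-], cum=0
Step 2: p0@(4,3) p1@ESC p2@(2,4) p3@(3,0) p4@ESC -> at (4,1): 0 [-], cum=0
Step 3: p0@ESC p1@ESC p2@(3,4) p3@(4,0) p4@ESC -> at (4,1): 0 [-], cum=0
Step 4: p0@ESC p1@ESC p2@(4,4) p3@(4,1) p4@ESC -> at (4,1): 1 [p3], cum=1
Step 5: p0@ESC p1@ESC p2@(4,3) p3@ESC p4@ESC -> at (4,1): 0 [-], cum=1
Step 6: p0@ESC p1@ESC p2@ESC p3@ESC p4@ESC -> at (4,1): 0 [-], cum=1
Total visits = 1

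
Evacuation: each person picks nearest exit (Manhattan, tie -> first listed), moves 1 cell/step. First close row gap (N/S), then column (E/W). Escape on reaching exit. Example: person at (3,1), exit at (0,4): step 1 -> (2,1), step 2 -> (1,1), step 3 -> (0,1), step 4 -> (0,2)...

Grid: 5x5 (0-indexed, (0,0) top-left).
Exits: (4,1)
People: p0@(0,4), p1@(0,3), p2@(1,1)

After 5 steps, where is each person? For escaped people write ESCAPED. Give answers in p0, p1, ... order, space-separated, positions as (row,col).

Step 1: p0:(0,4)->(1,4) | p1:(0,3)->(1,3) | p2:(1,1)->(2,1)
Step 2: p0:(1,4)->(2,4) | p1:(1,3)->(2,3) | p2:(2,1)->(3,1)
Step 3: p0:(2,4)->(3,4) | p1:(2,3)->(3,3) | p2:(3,1)->(4,1)->EXIT
Step 4: p0:(3,4)->(4,4) | p1:(3,3)->(4,3) | p2:escaped
Step 5: p0:(4,4)->(4,3) | p1:(4,3)->(4,2) | p2:escaped

(4,3) (4,2) ESCAPED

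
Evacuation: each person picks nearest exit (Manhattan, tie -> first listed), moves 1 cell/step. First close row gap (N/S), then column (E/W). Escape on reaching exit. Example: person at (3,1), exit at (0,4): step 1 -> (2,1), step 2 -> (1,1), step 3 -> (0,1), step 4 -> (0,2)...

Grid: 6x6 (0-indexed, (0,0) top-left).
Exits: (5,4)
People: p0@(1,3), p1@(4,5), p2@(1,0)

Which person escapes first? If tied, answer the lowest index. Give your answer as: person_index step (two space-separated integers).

Step 1: p0:(1,3)->(2,3) | p1:(4,5)->(5,5) | p2:(1,0)->(2,0)
Step 2: p0:(2,3)->(3,3) | p1:(5,5)->(5,4)->EXIT | p2:(2,0)->(3,0)
Step 3: p0:(3,3)->(4,3) | p1:escaped | p2:(3,0)->(4,0)
Step 4: p0:(4,3)->(5,3) | p1:escaped | p2:(4,0)->(5,0)
Step 5: p0:(5,3)->(5,4)->EXIT | p1:escaped | p2:(5,0)->(5,1)
Step 6: p0:escaped | p1:escaped | p2:(5,1)->(5,2)
Step 7: p0:escaped | p1:escaped | p2:(5,2)->(5,3)
Step 8: p0:escaped | p1:escaped | p2:(5,3)->(5,4)->EXIT
Exit steps: [5, 2, 8]
First to escape: p1 at step 2

Answer: 1 2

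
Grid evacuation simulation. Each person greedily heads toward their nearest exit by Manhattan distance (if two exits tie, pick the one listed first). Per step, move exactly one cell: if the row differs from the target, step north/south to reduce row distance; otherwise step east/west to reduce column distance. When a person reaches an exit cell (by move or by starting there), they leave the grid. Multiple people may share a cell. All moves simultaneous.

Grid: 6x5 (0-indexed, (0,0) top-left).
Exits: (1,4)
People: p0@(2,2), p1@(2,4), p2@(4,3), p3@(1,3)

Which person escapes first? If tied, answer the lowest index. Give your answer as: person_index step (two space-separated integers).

Step 1: p0:(2,2)->(1,2) | p1:(2,4)->(1,4)->EXIT | p2:(4,3)->(3,3) | p3:(1,3)->(1,4)->EXIT
Step 2: p0:(1,2)->(1,3) | p1:escaped | p2:(3,3)->(2,3) | p3:escaped
Step 3: p0:(1,3)->(1,4)->EXIT | p1:escaped | p2:(2,3)->(1,3) | p3:escaped
Step 4: p0:escaped | p1:escaped | p2:(1,3)->(1,4)->EXIT | p3:escaped
Exit steps: [3, 1, 4, 1]
First to escape: p1 at step 1

Answer: 1 1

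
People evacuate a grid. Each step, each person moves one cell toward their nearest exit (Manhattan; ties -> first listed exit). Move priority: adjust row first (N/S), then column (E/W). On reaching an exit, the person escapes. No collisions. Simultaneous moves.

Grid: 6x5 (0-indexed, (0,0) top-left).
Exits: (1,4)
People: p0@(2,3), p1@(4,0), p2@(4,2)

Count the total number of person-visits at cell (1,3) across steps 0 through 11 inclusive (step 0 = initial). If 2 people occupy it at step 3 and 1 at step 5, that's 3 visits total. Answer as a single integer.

Answer: 3

Derivation:
Step 0: p0@(2,3) p1@(4,0) p2@(4,2) -> at (1,3): 0 [-], cum=0
Step 1: p0@(1,3) p1@(3,0) p2@(3,2) -> at (1,3): 1 [p0], cum=1
Step 2: p0@ESC p1@(2,0) p2@(2,2) -> at (1,3): 0 [-], cum=1
Step 3: p0@ESC p1@(1,0) p2@(1,2) -> at (1,3): 0 [-], cum=1
Step 4: p0@ESC p1@(1,1) p2@(1,3) -> at (1,3): 1 [p2], cum=2
Step 5: p0@ESC p1@(1,2) p2@ESC -> at (1,3): 0 [-], cum=2
Step 6: p0@ESC p1@(1,3) p2@ESC -> at (1,3): 1 [p1], cum=3
Step 7: p0@ESC p1@ESC p2@ESC -> at (1,3): 0 [-], cum=3
Total visits = 3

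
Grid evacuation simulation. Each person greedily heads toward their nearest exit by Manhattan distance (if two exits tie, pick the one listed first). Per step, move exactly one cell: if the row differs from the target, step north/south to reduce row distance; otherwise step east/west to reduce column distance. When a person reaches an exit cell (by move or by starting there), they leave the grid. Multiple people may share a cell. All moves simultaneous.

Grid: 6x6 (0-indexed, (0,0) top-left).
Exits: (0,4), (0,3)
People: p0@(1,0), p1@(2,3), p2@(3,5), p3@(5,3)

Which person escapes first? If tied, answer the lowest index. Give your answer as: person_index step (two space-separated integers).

Answer: 1 2

Derivation:
Step 1: p0:(1,0)->(0,0) | p1:(2,3)->(1,3) | p2:(3,5)->(2,5) | p3:(5,3)->(4,3)
Step 2: p0:(0,0)->(0,1) | p1:(1,3)->(0,3)->EXIT | p2:(2,5)->(1,5) | p3:(4,3)->(3,3)
Step 3: p0:(0,1)->(0,2) | p1:escaped | p2:(1,5)->(0,5) | p3:(3,3)->(2,3)
Step 4: p0:(0,2)->(0,3)->EXIT | p1:escaped | p2:(0,5)->(0,4)->EXIT | p3:(2,3)->(1,3)
Step 5: p0:escaped | p1:escaped | p2:escaped | p3:(1,3)->(0,3)->EXIT
Exit steps: [4, 2, 4, 5]
First to escape: p1 at step 2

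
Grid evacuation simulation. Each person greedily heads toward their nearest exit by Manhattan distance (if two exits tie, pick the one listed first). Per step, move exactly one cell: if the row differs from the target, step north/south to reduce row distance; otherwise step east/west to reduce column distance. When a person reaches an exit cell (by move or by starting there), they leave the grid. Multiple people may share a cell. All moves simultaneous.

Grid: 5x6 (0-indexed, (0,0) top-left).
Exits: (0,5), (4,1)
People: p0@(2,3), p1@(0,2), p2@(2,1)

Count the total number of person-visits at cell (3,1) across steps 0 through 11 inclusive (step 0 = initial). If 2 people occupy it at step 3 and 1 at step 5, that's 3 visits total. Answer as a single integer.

Step 0: p0@(2,3) p1@(0,2) p2@(2,1) -> at (3,1): 0 [-], cum=0
Step 1: p0@(1,3) p1@(0,3) p2@(3,1) -> at (3,1): 1 [p2], cum=1
Step 2: p0@(0,3) p1@(0,4) p2@ESC -> at (3,1): 0 [-], cum=1
Step 3: p0@(0,4) p1@ESC p2@ESC -> at (3,1): 0 [-], cum=1
Step 4: p0@ESC p1@ESC p2@ESC -> at (3,1): 0 [-], cum=1
Total visits = 1

Answer: 1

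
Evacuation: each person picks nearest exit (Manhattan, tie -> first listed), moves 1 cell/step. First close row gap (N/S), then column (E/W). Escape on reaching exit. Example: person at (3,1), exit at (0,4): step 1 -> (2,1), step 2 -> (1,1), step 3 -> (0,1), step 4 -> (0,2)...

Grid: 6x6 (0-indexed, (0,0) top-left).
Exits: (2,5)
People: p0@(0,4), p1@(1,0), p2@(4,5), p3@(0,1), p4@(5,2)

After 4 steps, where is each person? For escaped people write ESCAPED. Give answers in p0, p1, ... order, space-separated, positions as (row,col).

Step 1: p0:(0,4)->(1,4) | p1:(1,0)->(2,0) | p2:(4,5)->(3,5) | p3:(0,1)->(1,1) | p4:(5,2)->(4,2)
Step 2: p0:(1,4)->(2,4) | p1:(2,0)->(2,1) | p2:(3,5)->(2,5)->EXIT | p3:(1,1)->(2,1) | p4:(4,2)->(3,2)
Step 3: p0:(2,4)->(2,5)->EXIT | p1:(2,1)->(2,2) | p2:escaped | p3:(2,1)->(2,2) | p4:(3,2)->(2,2)
Step 4: p0:escaped | p1:(2,2)->(2,3) | p2:escaped | p3:(2,2)->(2,3) | p4:(2,2)->(2,3)

ESCAPED (2,3) ESCAPED (2,3) (2,3)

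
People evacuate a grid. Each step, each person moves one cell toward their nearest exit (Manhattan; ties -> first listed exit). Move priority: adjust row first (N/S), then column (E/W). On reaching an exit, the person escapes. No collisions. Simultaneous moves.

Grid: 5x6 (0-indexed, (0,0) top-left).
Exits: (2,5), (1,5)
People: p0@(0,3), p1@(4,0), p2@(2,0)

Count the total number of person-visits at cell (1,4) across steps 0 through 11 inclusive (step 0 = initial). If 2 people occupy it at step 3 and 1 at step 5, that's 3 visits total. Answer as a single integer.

Answer: 1

Derivation:
Step 0: p0@(0,3) p1@(4,0) p2@(2,0) -> at (1,4): 0 [-], cum=0
Step 1: p0@(1,3) p1@(3,0) p2@(2,1) -> at (1,4): 0 [-], cum=0
Step 2: p0@(1,4) p1@(2,0) p2@(2,2) -> at (1,4): 1 [p0], cum=1
Step 3: p0@ESC p1@(2,1) p2@(2,3) -> at (1,4): 0 [-], cum=1
Step 4: p0@ESC p1@(2,2) p2@(2,4) -> at (1,4): 0 [-], cum=1
Step 5: p0@ESC p1@(2,3) p2@ESC -> at (1,4): 0 [-], cum=1
Step 6: p0@ESC p1@(2,4) p2@ESC -> at (1,4): 0 [-], cum=1
Step 7: p0@ESC p1@ESC p2@ESC -> at (1,4): 0 [-], cum=1
Total visits = 1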